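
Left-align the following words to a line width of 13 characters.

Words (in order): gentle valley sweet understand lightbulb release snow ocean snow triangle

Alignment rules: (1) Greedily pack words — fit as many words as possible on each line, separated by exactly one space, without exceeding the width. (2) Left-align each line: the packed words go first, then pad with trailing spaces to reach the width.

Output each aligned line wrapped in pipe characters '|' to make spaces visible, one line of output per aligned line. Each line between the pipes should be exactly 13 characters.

Answer: |gentle valley|
|sweet        |
|understand   |
|lightbulb    |
|release snow |
|ocean snow   |
|triangle     |

Derivation:
Line 1: ['gentle', 'valley'] (min_width=13, slack=0)
Line 2: ['sweet'] (min_width=5, slack=8)
Line 3: ['understand'] (min_width=10, slack=3)
Line 4: ['lightbulb'] (min_width=9, slack=4)
Line 5: ['release', 'snow'] (min_width=12, slack=1)
Line 6: ['ocean', 'snow'] (min_width=10, slack=3)
Line 7: ['triangle'] (min_width=8, slack=5)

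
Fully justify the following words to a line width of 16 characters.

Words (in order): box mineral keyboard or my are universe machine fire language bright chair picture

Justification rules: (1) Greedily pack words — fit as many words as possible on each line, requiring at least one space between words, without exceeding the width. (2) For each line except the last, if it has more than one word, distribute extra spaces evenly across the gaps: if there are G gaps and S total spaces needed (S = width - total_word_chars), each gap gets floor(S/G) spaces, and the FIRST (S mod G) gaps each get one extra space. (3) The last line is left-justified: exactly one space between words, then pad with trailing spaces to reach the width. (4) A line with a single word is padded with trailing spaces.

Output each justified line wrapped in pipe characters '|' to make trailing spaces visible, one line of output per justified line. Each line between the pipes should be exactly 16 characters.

Line 1: ['box', 'mineral'] (min_width=11, slack=5)
Line 2: ['keyboard', 'or', 'my'] (min_width=14, slack=2)
Line 3: ['are', 'universe'] (min_width=12, slack=4)
Line 4: ['machine', 'fire'] (min_width=12, slack=4)
Line 5: ['language', 'bright'] (min_width=15, slack=1)
Line 6: ['chair', 'picture'] (min_width=13, slack=3)

Answer: |box      mineral|
|keyboard  or  my|
|are     universe|
|machine     fire|
|language  bright|
|chair picture   |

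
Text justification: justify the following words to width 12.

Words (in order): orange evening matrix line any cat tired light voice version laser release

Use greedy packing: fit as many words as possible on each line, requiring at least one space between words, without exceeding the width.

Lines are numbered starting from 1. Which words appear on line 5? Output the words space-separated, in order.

Answer: tired light

Derivation:
Line 1: ['orange'] (min_width=6, slack=6)
Line 2: ['evening'] (min_width=7, slack=5)
Line 3: ['matrix', 'line'] (min_width=11, slack=1)
Line 4: ['any', 'cat'] (min_width=7, slack=5)
Line 5: ['tired', 'light'] (min_width=11, slack=1)
Line 6: ['voice'] (min_width=5, slack=7)
Line 7: ['version'] (min_width=7, slack=5)
Line 8: ['laser'] (min_width=5, slack=7)
Line 9: ['release'] (min_width=7, slack=5)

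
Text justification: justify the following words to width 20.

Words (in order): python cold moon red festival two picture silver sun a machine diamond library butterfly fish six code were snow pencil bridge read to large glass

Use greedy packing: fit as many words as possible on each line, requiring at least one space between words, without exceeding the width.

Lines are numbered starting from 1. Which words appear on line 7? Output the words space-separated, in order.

Answer: pencil bridge read

Derivation:
Line 1: ['python', 'cold', 'moon', 'red'] (min_width=20, slack=0)
Line 2: ['festival', 'two', 'picture'] (min_width=20, slack=0)
Line 3: ['silver', 'sun', 'a', 'machine'] (min_width=20, slack=0)
Line 4: ['diamond', 'library'] (min_width=15, slack=5)
Line 5: ['butterfly', 'fish', 'six'] (min_width=18, slack=2)
Line 6: ['code', 'were', 'snow'] (min_width=14, slack=6)
Line 7: ['pencil', 'bridge', 'read'] (min_width=18, slack=2)
Line 8: ['to', 'large', 'glass'] (min_width=14, slack=6)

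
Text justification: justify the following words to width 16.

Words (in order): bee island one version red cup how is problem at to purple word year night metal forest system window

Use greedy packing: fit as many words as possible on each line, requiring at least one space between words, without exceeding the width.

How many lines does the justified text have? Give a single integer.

Answer: 7

Derivation:
Line 1: ['bee', 'island', 'one'] (min_width=14, slack=2)
Line 2: ['version', 'red', 'cup'] (min_width=15, slack=1)
Line 3: ['how', 'is', 'problem'] (min_width=14, slack=2)
Line 4: ['at', 'to', 'purple'] (min_width=12, slack=4)
Line 5: ['word', 'year', 'night'] (min_width=15, slack=1)
Line 6: ['metal', 'forest'] (min_width=12, slack=4)
Line 7: ['system', 'window'] (min_width=13, slack=3)
Total lines: 7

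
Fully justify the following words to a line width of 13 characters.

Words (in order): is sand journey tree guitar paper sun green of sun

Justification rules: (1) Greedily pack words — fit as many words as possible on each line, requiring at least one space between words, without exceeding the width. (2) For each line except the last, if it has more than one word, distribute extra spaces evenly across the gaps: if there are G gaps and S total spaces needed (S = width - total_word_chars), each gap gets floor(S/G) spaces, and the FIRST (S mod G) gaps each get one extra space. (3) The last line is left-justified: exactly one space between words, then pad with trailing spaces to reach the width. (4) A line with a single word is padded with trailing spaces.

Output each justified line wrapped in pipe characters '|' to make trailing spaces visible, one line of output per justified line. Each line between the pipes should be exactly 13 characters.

Line 1: ['is', 'sand'] (min_width=7, slack=6)
Line 2: ['journey', 'tree'] (min_width=12, slack=1)
Line 3: ['guitar', 'paper'] (min_width=12, slack=1)
Line 4: ['sun', 'green', 'of'] (min_width=12, slack=1)
Line 5: ['sun'] (min_width=3, slack=10)

Answer: |is       sand|
|journey  tree|
|guitar  paper|
|sun  green of|
|sun          |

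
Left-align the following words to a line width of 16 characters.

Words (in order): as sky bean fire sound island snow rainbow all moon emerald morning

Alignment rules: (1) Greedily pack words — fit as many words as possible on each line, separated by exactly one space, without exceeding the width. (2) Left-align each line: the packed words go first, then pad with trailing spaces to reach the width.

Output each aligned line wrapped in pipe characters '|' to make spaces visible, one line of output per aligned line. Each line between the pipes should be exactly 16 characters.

Line 1: ['as', 'sky', 'bean', 'fire'] (min_width=16, slack=0)
Line 2: ['sound', 'island'] (min_width=12, slack=4)
Line 3: ['snow', 'rainbow', 'all'] (min_width=16, slack=0)
Line 4: ['moon', 'emerald'] (min_width=12, slack=4)
Line 5: ['morning'] (min_width=7, slack=9)

Answer: |as sky bean fire|
|sound island    |
|snow rainbow all|
|moon emerald    |
|morning         |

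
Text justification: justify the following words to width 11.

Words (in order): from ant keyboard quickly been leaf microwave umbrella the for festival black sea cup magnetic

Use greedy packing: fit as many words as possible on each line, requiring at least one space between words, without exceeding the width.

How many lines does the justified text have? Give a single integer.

Answer: 11

Derivation:
Line 1: ['from', 'ant'] (min_width=8, slack=3)
Line 2: ['keyboard'] (min_width=8, slack=3)
Line 3: ['quickly'] (min_width=7, slack=4)
Line 4: ['been', 'leaf'] (min_width=9, slack=2)
Line 5: ['microwave'] (min_width=9, slack=2)
Line 6: ['umbrella'] (min_width=8, slack=3)
Line 7: ['the', 'for'] (min_width=7, slack=4)
Line 8: ['festival'] (min_width=8, slack=3)
Line 9: ['black', 'sea'] (min_width=9, slack=2)
Line 10: ['cup'] (min_width=3, slack=8)
Line 11: ['magnetic'] (min_width=8, slack=3)
Total lines: 11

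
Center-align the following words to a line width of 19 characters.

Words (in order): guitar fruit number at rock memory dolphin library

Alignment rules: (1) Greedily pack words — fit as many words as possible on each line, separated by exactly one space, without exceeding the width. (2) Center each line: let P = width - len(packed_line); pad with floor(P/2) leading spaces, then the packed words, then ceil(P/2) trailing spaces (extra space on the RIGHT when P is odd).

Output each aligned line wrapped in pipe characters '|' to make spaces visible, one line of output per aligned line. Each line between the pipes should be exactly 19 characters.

Line 1: ['guitar', 'fruit', 'number'] (min_width=19, slack=0)
Line 2: ['at', 'rock', 'memory'] (min_width=14, slack=5)
Line 3: ['dolphin', 'library'] (min_width=15, slack=4)

Answer: |guitar fruit number|
|  at rock memory   |
|  dolphin library  |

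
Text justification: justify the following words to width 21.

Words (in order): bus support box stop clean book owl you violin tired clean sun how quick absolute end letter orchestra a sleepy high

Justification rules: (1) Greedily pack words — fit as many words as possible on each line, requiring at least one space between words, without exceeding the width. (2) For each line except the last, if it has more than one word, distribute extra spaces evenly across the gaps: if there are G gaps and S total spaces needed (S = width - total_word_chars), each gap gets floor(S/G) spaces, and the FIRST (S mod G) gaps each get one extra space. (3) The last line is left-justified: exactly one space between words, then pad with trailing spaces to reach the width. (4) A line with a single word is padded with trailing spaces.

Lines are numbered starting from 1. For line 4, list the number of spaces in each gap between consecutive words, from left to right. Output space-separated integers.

Answer: 5 5

Derivation:
Line 1: ['bus', 'support', 'box', 'stop'] (min_width=20, slack=1)
Line 2: ['clean', 'book', 'owl', 'you'] (min_width=18, slack=3)
Line 3: ['violin', 'tired', 'clean'] (min_width=18, slack=3)
Line 4: ['sun', 'how', 'quick'] (min_width=13, slack=8)
Line 5: ['absolute', 'end', 'letter'] (min_width=19, slack=2)
Line 6: ['orchestra', 'a', 'sleepy'] (min_width=18, slack=3)
Line 7: ['high'] (min_width=4, slack=17)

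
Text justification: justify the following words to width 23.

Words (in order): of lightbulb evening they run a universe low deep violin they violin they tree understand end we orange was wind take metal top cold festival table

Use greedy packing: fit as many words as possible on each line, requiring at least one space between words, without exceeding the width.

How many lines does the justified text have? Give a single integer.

Line 1: ['of', 'lightbulb', 'evening'] (min_width=20, slack=3)
Line 2: ['they', 'run', 'a', 'universe', 'low'] (min_width=23, slack=0)
Line 3: ['deep', 'violin', 'they', 'violin'] (min_width=23, slack=0)
Line 4: ['they', 'tree', 'understand'] (min_width=20, slack=3)
Line 5: ['end', 'we', 'orange', 'was', 'wind'] (min_width=22, slack=1)
Line 6: ['take', 'metal', 'top', 'cold'] (min_width=19, slack=4)
Line 7: ['festival', 'table'] (min_width=14, slack=9)
Total lines: 7

Answer: 7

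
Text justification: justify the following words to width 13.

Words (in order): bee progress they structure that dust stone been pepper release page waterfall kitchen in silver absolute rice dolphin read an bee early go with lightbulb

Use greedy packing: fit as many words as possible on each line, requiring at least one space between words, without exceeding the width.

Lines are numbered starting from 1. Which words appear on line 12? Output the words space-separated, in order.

Answer: dolphin read

Derivation:
Line 1: ['bee', 'progress'] (min_width=12, slack=1)
Line 2: ['they'] (min_width=4, slack=9)
Line 3: ['structure'] (min_width=9, slack=4)
Line 4: ['that', 'dust'] (min_width=9, slack=4)
Line 5: ['stone', 'been'] (min_width=10, slack=3)
Line 6: ['pepper'] (min_width=6, slack=7)
Line 7: ['release', 'page'] (min_width=12, slack=1)
Line 8: ['waterfall'] (min_width=9, slack=4)
Line 9: ['kitchen', 'in'] (min_width=10, slack=3)
Line 10: ['silver'] (min_width=6, slack=7)
Line 11: ['absolute', 'rice'] (min_width=13, slack=0)
Line 12: ['dolphin', 'read'] (min_width=12, slack=1)
Line 13: ['an', 'bee', 'early'] (min_width=12, slack=1)
Line 14: ['go', 'with'] (min_width=7, slack=6)
Line 15: ['lightbulb'] (min_width=9, slack=4)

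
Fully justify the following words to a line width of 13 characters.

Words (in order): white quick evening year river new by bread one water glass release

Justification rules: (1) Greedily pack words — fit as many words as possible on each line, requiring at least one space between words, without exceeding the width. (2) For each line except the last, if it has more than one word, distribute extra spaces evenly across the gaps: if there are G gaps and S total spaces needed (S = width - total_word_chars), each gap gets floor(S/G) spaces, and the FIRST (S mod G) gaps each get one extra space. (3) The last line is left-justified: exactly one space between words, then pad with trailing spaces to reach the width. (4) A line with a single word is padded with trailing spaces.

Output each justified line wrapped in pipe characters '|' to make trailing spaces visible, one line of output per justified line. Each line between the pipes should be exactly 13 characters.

Line 1: ['white', 'quick'] (min_width=11, slack=2)
Line 2: ['evening', 'year'] (min_width=12, slack=1)
Line 3: ['river', 'new', 'by'] (min_width=12, slack=1)
Line 4: ['bread', 'one'] (min_width=9, slack=4)
Line 5: ['water', 'glass'] (min_width=11, slack=2)
Line 6: ['release'] (min_width=7, slack=6)

Answer: |white   quick|
|evening  year|
|river  new by|
|bread     one|
|water   glass|
|release      |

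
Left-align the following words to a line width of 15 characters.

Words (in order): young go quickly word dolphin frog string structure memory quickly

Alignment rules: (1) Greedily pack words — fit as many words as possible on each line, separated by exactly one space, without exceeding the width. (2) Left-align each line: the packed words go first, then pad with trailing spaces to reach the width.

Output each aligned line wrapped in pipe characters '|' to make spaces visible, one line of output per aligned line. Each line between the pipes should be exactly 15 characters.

Line 1: ['young', 'go'] (min_width=8, slack=7)
Line 2: ['quickly', 'word'] (min_width=12, slack=3)
Line 3: ['dolphin', 'frog'] (min_width=12, slack=3)
Line 4: ['string'] (min_width=6, slack=9)
Line 5: ['structure'] (min_width=9, slack=6)
Line 6: ['memory', 'quickly'] (min_width=14, slack=1)

Answer: |young go       |
|quickly word   |
|dolphin frog   |
|string         |
|structure      |
|memory quickly |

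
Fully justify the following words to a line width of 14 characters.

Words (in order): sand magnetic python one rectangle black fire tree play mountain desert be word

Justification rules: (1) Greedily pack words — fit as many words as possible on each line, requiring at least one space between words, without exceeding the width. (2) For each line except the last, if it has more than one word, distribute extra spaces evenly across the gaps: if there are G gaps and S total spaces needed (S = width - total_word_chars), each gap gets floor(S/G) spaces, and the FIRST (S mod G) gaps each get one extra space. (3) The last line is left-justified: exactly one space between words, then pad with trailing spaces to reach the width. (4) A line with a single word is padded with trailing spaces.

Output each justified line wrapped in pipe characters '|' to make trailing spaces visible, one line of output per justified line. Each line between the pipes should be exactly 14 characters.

Answer: |sand  magnetic|
|python     one|
|rectangle     |
|black     fire|
|tree      play|
|mountain      |
|desert be word|

Derivation:
Line 1: ['sand', 'magnetic'] (min_width=13, slack=1)
Line 2: ['python', 'one'] (min_width=10, slack=4)
Line 3: ['rectangle'] (min_width=9, slack=5)
Line 4: ['black', 'fire'] (min_width=10, slack=4)
Line 5: ['tree', 'play'] (min_width=9, slack=5)
Line 6: ['mountain'] (min_width=8, slack=6)
Line 7: ['desert', 'be', 'word'] (min_width=14, slack=0)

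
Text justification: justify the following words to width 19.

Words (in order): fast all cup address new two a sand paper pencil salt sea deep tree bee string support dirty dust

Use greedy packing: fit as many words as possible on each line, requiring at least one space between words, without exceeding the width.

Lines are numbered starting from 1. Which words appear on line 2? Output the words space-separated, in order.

Answer: address new two a

Derivation:
Line 1: ['fast', 'all', 'cup'] (min_width=12, slack=7)
Line 2: ['address', 'new', 'two', 'a'] (min_width=17, slack=2)
Line 3: ['sand', 'paper', 'pencil'] (min_width=17, slack=2)
Line 4: ['salt', 'sea', 'deep', 'tree'] (min_width=18, slack=1)
Line 5: ['bee', 'string', 'support'] (min_width=18, slack=1)
Line 6: ['dirty', 'dust'] (min_width=10, slack=9)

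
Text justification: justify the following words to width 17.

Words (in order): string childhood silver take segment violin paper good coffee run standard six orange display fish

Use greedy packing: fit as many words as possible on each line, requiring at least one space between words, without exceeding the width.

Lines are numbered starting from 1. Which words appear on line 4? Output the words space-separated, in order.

Line 1: ['string', 'childhood'] (min_width=16, slack=1)
Line 2: ['silver', 'take'] (min_width=11, slack=6)
Line 3: ['segment', 'violin'] (min_width=14, slack=3)
Line 4: ['paper', 'good', 'coffee'] (min_width=17, slack=0)
Line 5: ['run', 'standard', 'six'] (min_width=16, slack=1)
Line 6: ['orange', 'display'] (min_width=14, slack=3)
Line 7: ['fish'] (min_width=4, slack=13)

Answer: paper good coffee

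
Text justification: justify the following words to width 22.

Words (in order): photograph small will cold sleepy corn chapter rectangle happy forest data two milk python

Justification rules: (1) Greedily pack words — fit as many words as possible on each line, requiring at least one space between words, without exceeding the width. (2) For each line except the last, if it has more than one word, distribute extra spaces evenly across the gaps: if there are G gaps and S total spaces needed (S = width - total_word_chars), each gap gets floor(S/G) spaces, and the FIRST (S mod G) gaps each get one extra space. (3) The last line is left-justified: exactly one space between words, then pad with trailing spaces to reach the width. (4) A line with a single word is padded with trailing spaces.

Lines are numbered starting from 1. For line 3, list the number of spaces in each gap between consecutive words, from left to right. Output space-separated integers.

Answer: 6

Derivation:
Line 1: ['photograph', 'small', 'will'] (min_width=21, slack=1)
Line 2: ['cold', 'sleepy', 'corn'] (min_width=16, slack=6)
Line 3: ['chapter', 'rectangle'] (min_width=17, slack=5)
Line 4: ['happy', 'forest', 'data', 'two'] (min_width=21, slack=1)
Line 5: ['milk', 'python'] (min_width=11, slack=11)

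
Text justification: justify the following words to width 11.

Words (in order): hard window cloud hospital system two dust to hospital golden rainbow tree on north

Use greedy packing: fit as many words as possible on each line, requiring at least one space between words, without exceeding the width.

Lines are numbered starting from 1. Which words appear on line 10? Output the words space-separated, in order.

Line 1: ['hard', 'window'] (min_width=11, slack=0)
Line 2: ['cloud'] (min_width=5, slack=6)
Line 3: ['hospital'] (min_width=8, slack=3)
Line 4: ['system', 'two'] (min_width=10, slack=1)
Line 5: ['dust', 'to'] (min_width=7, slack=4)
Line 6: ['hospital'] (min_width=8, slack=3)
Line 7: ['golden'] (min_width=6, slack=5)
Line 8: ['rainbow'] (min_width=7, slack=4)
Line 9: ['tree', 'on'] (min_width=7, slack=4)
Line 10: ['north'] (min_width=5, slack=6)

Answer: north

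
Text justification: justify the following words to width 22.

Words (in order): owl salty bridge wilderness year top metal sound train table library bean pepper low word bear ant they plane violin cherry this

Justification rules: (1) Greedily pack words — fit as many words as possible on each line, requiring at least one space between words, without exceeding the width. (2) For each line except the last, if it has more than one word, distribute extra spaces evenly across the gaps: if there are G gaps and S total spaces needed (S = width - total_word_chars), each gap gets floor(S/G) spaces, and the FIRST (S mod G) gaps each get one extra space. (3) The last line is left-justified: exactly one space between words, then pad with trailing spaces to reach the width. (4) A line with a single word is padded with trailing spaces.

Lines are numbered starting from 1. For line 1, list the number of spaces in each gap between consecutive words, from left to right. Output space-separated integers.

Line 1: ['owl', 'salty', 'bridge'] (min_width=16, slack=6)
Line 2: ['wilderness', 'year', 'top'] (min_width=19, slack=3)
Line 3: ['metal', 'sound', 'train'] (min_width=17, slack=5)
Line 4: ['table', 'library', 'bean'] (min_width=18, slack=4)
Line 5: ['pepper', 'low', 'word', 'bear'] (min_width=20, slack=2)
Line 6: ['ant', 'they', 'plane', 'violin'] (min_width=21, slack=1)
Line 7: ['cherry', 'this'] (min_width=11, slack=11)

Answer: 4 4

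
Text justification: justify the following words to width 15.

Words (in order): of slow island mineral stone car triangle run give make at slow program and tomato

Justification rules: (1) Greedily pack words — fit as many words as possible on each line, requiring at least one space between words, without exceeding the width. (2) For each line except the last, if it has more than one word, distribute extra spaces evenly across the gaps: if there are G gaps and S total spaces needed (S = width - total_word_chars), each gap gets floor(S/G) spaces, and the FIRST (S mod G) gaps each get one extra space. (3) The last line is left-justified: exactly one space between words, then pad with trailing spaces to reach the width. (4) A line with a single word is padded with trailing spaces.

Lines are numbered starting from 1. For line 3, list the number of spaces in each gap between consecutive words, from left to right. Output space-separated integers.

Line 1: ['of', 'slow', 'island'] (min_width=14, slack=1)
Line 2: ['mineral', 'stone'] (min_width=13, slack=2)
Line 3: ['car', 'triangle'] (min_width=12, slack=3)
Line 4: ['run', 'give', 'make'] (min_width=13, slack=2)
Line 5: ['at', 'slow', 'program'] (min_width=15, slack=0)
Line 6: ['and', 'tomato'] (min_width=10, slack=5)

Answer: 4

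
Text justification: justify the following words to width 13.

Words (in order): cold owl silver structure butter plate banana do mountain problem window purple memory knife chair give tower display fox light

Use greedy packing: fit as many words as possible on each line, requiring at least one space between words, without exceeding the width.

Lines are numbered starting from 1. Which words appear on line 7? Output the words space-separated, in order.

Answer: problem

Derivation:
Line 1: ['cold', 'owl'] (min_width=8, slack=5)
Line 2: ['silver'] (min_width=6, slack=7)
Line 3: ['structure'] (min_width=9, slack=4)
Line 4: ['butter', 'plate'] (min_width=12, slack=1)
Line 5: ['banana', 'do'] (min_width=9, slack=4)
Line 6: ['mountain'] (min_width=8, slack=5)
Line 7: ['problem'] (min_width=7, slack=6)
Line 8: ['window', 'purple'] (min_width=13, slack=0)
Line 9: ['memory', 'knife'] (min_width=12, slack=1)
Line 10: ['chair', 'give'] (min_width=10, slack=3)
Line 11: ['tower', 'display'] (min_width=13, slack=0)
Line 12: ['fox', 'light'] (min_width=9, slack=4)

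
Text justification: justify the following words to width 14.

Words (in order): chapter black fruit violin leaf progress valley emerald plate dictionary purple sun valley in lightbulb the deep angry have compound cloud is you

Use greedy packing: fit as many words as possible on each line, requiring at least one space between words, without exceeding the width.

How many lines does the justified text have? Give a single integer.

Line 1: ['chapter', 'black'] (min_width=13, slack=1)
Line 2: ['fruit', 'violin'] (min_width=12, slack=2)
Line 3: ['leaf', 'progress'] (min_width=13, slack=1)
Line 4: ['valley', 'emerald'] (min_width=14, slack=0)
Line 5: ['plate'] (min_width=5, slack=9)
Line 6: ['dictionary'] (min_width=10, slack=4)
Line 7: ['purple', 'sun'] (min_width=10, slack=4)
Line 8: ['valley', 'in'] (min_width=9, slack=5)
Line 9: ['lightbulb', 'the'] (min_width=13, slack=1)
Line 10: ['deep', 'angry'] (min_width=10, slack=4)
Line 11: ['have', 'compound'] (min_width=13, slack=1)
Line 12: ['cloud', 'is', 'you'] (min_width=12, slack=2)
Total lines: 12

Answer: 12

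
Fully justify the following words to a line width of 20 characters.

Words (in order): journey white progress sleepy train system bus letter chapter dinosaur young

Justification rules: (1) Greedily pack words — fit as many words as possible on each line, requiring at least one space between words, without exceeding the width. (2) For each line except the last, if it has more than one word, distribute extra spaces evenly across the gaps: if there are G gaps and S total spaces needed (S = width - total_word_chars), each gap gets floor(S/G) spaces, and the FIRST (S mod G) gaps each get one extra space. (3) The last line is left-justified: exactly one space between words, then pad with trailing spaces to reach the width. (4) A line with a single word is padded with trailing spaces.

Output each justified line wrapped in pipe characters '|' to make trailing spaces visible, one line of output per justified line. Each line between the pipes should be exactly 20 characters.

Line 1: ['journey', 'white'] (min_width=13, slack=7)
Line 2: ['progress', 'sleepy'] (min_width=15, slack=5)
Line 3: ['train', 'system', 'bus'] (min_width=16, slack=4)
Line 4: ['letter', 'chapter'] (min_width=14, slack=6)
Line 5: ['dinosaur', 'young'] (min_width=14, slack=6)

Answer: |journey        white|
|progress      sleepy|
|train   system   bus|
|letter       chapter|
|dinosaur young      |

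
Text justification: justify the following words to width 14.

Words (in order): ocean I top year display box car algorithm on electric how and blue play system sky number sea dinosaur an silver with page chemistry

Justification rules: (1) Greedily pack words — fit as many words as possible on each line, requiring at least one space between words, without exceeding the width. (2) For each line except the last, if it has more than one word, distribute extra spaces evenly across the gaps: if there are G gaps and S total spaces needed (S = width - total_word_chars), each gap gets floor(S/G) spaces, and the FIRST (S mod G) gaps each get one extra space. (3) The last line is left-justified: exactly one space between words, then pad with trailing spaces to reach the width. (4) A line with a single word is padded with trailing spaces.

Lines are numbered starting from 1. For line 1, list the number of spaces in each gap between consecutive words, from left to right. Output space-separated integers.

Answer: 3 2

Derivation:
Line 1: ['ocean', 'I', 'top'] (min_width=11, slack=3)
Line 2: ['year', 'display'] (min_width=12, slack=2)
Line 3: ['box', 'car'] (min_width=7, slack=7)
Line 4: ['algorithm', 'on'] (min_width=12, slack=2)
Line 5: ['electric', 'how'] (min_width=12, slack=2)
Line 6: ['and', 'blue', 'play'] (min_width=13, slack=1)
Line 7: ['system', 'sky'] (min_width=10, slack=4)
Line 8: ['number', 'sea'] (min_width=10, slack=4)
Line 9: ['dinosaur', 'an'] (min_width=11, slack=3)
Line 10: ['silver', 'with'] (min_width=11, slack=3)
Line 11: ['page', 'chemistry'] (min_width=14, slack=0)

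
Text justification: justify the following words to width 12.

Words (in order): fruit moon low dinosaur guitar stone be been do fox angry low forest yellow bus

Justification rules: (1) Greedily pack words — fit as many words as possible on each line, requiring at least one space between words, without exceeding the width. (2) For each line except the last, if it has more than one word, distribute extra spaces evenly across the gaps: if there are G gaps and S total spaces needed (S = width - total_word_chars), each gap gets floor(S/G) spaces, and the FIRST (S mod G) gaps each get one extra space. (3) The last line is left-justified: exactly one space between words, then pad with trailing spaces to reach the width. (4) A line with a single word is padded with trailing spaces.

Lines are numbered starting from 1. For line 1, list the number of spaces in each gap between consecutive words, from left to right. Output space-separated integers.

Line 1: ['fruit', 'moon'] (min_width=10, slack=2)
Line 2: ['low', 'dinosaur'] (min_width=12, slack=0)
Line 3: ['guitar', 'stone'] (min_width=12, slack=0)
Line 4: ['be', 'been', 'do'] (min_width=10, slack=2)
Line 5: ['fox', 'angry'] (min_width=9, slack=3)
Line 6: ['low', 'forest'] (min_width=10, slack=2)
Line 7: ['yellow', 'bus'] (min_width=10, slack=2)

Answer: 3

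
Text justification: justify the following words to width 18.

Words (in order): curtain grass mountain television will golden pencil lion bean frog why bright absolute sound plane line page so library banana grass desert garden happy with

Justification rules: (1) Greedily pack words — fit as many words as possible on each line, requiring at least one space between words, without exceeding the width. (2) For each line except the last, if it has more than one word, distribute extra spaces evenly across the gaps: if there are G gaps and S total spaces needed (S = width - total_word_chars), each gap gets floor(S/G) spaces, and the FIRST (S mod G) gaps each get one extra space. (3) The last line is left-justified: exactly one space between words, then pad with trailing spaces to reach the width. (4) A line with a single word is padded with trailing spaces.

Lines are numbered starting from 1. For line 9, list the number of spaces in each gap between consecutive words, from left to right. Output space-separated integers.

Answer: 7

Derivation:
Line 1: ['curtain', 'grass'] (min_width=13, slack=5)
Line 2: ['mountain'] (min_width=8, slack=10)
Line 3: ['television', 'will'] (min_width=15, slack=3)
Line 4: ['golden', 'pencil', 'lion'] (min_width=18, slack=0)
Line 5: ['bean', 'frog', 'why'] (min_width=13, slack=5)
Line 6: ['bright', 'absolute'] (min_width=15, slack=3)
Line 7: ['sound', 'plane', 'line'] (min_width=16, slack=2)
Line 8: ['page', 'so', 'library'] (min_width=15, slack=3)
Line 9: ['banana', 'grass'] (min_width=12, slack=6)
Line 10: ['desert', 'garden'] (min_width=13, slack=5)
Line 11: ['happy', 'with'] (min_width=10, slack=8)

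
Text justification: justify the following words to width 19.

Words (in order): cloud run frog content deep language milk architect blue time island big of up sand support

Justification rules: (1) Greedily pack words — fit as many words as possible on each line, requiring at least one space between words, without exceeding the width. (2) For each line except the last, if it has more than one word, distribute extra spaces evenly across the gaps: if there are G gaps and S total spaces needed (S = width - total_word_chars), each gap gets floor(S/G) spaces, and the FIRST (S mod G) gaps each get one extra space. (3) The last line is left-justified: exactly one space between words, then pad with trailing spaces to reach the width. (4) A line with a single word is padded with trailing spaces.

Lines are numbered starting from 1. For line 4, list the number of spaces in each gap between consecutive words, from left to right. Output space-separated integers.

Answer: 1 1

Derivation:
Line 1: ['cloud', 'run', 'frog'] (min_width=14, slack=5)
Line 2: ['content', 'deep'] (min_width=12, slack=7)
Line 3: ['language', 'milk'] (min_width=13, slack=6)
Line 4: ['architect', 'blue', 'time'] (min_width=19, slack=0)
Line 5: ['island', 'big', 'of', 'up'] (min_width=16, slack=3)
Line 6: ['sand', 'support'] (min_width=12, slack=7)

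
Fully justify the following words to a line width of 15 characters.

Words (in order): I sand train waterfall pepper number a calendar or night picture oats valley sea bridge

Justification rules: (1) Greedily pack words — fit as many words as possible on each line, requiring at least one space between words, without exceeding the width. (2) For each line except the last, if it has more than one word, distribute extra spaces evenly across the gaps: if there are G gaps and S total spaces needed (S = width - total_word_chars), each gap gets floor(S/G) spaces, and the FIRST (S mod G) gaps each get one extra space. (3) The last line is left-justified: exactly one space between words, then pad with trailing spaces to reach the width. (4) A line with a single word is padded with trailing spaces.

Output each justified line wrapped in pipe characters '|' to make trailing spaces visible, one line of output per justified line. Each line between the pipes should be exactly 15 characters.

Answer: |I   sand  train|
|waterfall      |
|pepper number a|
|calendar     or|
|night   picture|
|oats valley sea|
|bridge         |

Derivation:
Line 1: ['I', 'sand', 'train'] (min_width=12, slack=3)
Line 2: ['waterfall'] (min_width=9, slack=6)
Line 3: ['pepper', 'number', 'a'] (min_width=15, slack=0)
Line 4: ['calendar', 'or'] (min_width=11, slack=4)
Line 5: ['night', 'picture'] (min_width=13, slack=2)
Line 6: ['oats', 'valley', 'sea'] (min_width=15, slack=0)
Line 7: ['bridge'] (min_width=6, slack=9)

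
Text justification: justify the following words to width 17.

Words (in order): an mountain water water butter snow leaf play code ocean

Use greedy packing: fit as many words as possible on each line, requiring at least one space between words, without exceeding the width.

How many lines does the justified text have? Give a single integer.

Answer: 4

Derivation:
Line 1: ['an', 'mountain', 'water'] (min_width=17, slack=0)
Line 2: ['water', 'butter', 'snow'] (min_width=17, slack=0)
Line 3: ['leaf', 'play', 'code'] (min_width=14, slack=3)
Line 4: ['ocean'] (min_width=5, slack=12)
Total lines: 4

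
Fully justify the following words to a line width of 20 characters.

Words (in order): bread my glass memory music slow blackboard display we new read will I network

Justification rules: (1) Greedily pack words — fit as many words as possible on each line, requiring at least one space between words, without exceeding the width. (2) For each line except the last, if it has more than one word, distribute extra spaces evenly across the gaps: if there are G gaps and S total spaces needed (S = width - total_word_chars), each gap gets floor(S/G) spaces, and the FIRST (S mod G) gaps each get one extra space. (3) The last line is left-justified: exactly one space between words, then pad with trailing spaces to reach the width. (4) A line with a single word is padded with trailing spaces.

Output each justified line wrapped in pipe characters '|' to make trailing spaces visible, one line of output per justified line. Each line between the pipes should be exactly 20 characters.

Answer: |bread    my    glass|
|memory   music  slow|
|blackboard   display|
|we  new  read will I|
|network             |

Derivation:
Line 1: ['bread', 'my', 'glass'] (min_width=14, slack=6)
Line 2: ['memory', 'music', 'slow'] (min_width=17, slack=3)
Line 3: ['blackboard', 'display'] (min_width=18, slack=2)
Line 4: ['we', 'new', 'read', 'will', 'I'] (min_width=18, slack=2)
Line 5: ['network'] (min_width=7, slack=13)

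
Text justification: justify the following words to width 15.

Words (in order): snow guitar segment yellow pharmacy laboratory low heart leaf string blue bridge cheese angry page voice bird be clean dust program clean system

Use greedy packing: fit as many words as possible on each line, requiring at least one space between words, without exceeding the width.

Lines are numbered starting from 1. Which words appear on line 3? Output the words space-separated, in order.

Answer: pharmacy

Derivation:
Line 1: ['snow', 'guitar'] (min_width=11, slack=4)
Line 2: ['segment', 'yellow'] (min_width=14, slack=1)
Line 3: ['pharmacy'] (min_width=8, slack=7)
Line 4: ['laboratory', 'low'] (min_width=14, slack=1)
Line 5: ['heart', 'leaf'] (min_width=10, slack=5)
Line 6: ['string', 'blue'] (min_width=11, slack=4)
Line 7: ['bridge', 'cheese'] (min_width=13, slack=2)
Line 8: ['angry', 'page'] (min_width=10, slack=5)
Line 9: ['voice', 'bird', 'be'] (min_width=13, slack=2)
Line 10: ['clean', 'dust'] (min_width=10, slack=5)
Line 11: ['program', 'clean'] (min_width=13, slack=2)
Line 12: ['system'] (min_width=6, slack=9)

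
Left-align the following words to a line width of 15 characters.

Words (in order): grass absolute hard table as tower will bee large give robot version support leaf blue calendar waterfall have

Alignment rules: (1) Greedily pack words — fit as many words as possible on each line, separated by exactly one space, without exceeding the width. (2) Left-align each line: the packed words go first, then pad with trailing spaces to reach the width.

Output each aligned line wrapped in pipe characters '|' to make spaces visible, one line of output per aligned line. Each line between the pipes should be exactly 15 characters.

Line 1: ['grass', 'absolute'] (min_width=14, slack=1)
Line 2: ['hard', 'table', 'as'] (min_width=13, slack=2)
Line 3: ['tower', 'will', 'bee'] (min_width=14, slack=1)
Line 4: ['large', 'give'] (min_width=10, slack=5)
Line 5: ['robot', 'version'] (min_width=13, slack=2)
Line 6: ['support', 'leaf'] (min_width=12, slack=3)
Line 7: ['blue', 'calendar'] (min_width=13, slack=2)
Line 8: ['waterfall', 'have'] (min_width=14, slack=1)

Answer: |grass absolute |
|hard table as  |
|tower will bee |
|large give     |
|robot version  |
|support leaf   |
|blue calendar  |
|waterfall have |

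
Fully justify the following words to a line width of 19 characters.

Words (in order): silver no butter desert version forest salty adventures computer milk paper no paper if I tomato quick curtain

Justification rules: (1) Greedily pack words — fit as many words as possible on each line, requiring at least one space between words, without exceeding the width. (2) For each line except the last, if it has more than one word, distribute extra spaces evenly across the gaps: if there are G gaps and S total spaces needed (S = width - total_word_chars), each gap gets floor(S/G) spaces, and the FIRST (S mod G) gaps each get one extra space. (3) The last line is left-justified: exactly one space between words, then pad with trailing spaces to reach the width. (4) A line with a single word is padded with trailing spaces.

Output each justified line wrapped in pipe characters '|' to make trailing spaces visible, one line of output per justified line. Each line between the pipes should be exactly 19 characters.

Line 1: ['silver', 'no', 'butter'] (min_width=16, slack=3)
Line 2: ['desert', 'version'] (min_width=14, slack=5)
Line 3: ['forest', 'salty'] (min_width=12, slack=7)
Line 4: ['adventures', 'computer'] (min_width=19, slack=0)
Line 5: ['milk', 'paper', 'no', 'paper'] (min_width=19, slack=0)
Line 6: ['if', 'I', 'tomato', 'quick'] (min_width=17, slack=2)
Line 7: ['curtain'] (min_width=7, slack=12)

Answer: |silver   no  butter|
|desert      version|
|forest        salty|
|adventures computer|
|milk paper no paper|
|if  I  tomato quick|
|curtain            |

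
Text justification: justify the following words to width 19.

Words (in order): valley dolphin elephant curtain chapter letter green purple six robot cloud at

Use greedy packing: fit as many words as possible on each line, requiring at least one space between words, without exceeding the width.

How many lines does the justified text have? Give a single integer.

Line 1: ['valley', 'dolphin'] (min_width=14, slack=5)
Line 2: ['elephant', 'curtain'] (min_width=16, slack=3)
Line 3: ['chapter', 'letter'] (min_width=14, slack=5)
Line 4: ['green', 'purple', 'six'] (min_width=16, slack=3)
Line 5: ['robot', 'cloud', 'at'] (min_width=14, slack=5)
Total lines: 5

Answer: 5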